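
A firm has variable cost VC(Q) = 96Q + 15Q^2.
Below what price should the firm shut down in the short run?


AVC(Q) = VC(Q)/Q = 96 + 15Q
AVC is increasing in Q, so minimum AVC is at Q -> 0+.
Min AVC = 96
The firm should shut down if P < 96.

96


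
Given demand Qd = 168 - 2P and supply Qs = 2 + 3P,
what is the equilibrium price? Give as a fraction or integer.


At equilibrium, Qd = Qs.
168 - 2P = 2 + 3P
168 - 2 = 2P + 3P
166 = 5P
P* = 166/5 = 166/5

166/5


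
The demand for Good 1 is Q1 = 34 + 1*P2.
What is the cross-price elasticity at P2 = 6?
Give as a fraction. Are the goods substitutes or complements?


dQ1/dP2 = 1
At P2 = 6: Q1 = 34 + 1*6 = 40
Exy = (dQ1/dP2)(P2/Q1) = 1 * 6 / 40 = 3/20
Since Exy > 0, the goods are substitutes.

3/20 (substitutes)


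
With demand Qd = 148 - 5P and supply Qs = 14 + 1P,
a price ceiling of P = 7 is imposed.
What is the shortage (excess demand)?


At P = 7:
Qd = 148 - 5*7 = 113
Qs = 14 + 1*7 = 21
Shortage = Qd - Qs = 113 - 21 = 92

92


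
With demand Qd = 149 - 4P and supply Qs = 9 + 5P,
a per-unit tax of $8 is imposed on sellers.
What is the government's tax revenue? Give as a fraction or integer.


With tax on sellers, new supply: Qs' = 9 + 5(P - 8)
= 5P - 31
New equilibrium quantity:
Q_new = 69
Tax revenue = tax * Q_new = 8 * 69 = 552

552


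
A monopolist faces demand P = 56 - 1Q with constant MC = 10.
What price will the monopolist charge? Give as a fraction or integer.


MR = 56 - 2Q
Set MR = MC: 56 - 2Q = 10
Q* = 23
Substitute into demand:
P* = 56 - 1*23 = 33

33


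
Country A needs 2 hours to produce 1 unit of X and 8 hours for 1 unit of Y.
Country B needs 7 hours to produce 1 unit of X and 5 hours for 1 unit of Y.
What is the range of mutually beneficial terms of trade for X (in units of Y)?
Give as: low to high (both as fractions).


Opportunity cost of X for Country A = hours_X / hours_Y = 2/8 = 1/4 units of Y
Opportunity cost of X for Country B = hours_X / hours_Y = 7/5 = 7/5 units of Y
Terms of trade must be between the two opportunity costs.
Range: 1/4 to 7/5

1/4 to 7/5


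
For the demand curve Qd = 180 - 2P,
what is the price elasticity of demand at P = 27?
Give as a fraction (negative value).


dQ/dP = -2
At P = 27: Q = 180 - 2*27 = 126
E = (dQ/dP)(P/Q) = (-2)(27/126) = -3/7

-3/7


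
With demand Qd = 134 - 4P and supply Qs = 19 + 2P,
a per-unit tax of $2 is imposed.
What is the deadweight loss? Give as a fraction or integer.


Pre-tax equilibrium quantity: Q* = 172/3
Post-tax equilibrium quantity: Q_tax = 164/3
Reduction in quantity: Q* - Q_tax = 8/3
DWL = (1/2) * tax * (Q* - Q_tax)
DWL = (1/2) * 2 * 8/3 = 8/3

8/3


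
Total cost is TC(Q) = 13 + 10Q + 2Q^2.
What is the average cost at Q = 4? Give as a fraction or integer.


TC(4) = 13 + 10*4 + 2*4^2
TC(4) = 13 + 40 + 32 = 85
AC = TC/Q = 85/4 = 85/4

85/4


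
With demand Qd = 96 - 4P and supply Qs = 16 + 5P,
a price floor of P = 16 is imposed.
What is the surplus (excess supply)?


At P = 16:
Qd = 96 - 4*16 = 32
Qs = 16 + 5*16 = 96
Surplus = Qs - Qd = 96 - 32 = 64

64


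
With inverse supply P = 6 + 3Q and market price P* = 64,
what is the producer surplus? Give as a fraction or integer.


Minimum supply price (at Q=0): P_min = 6
Quantity supplied at P* = 64:
Q* = (64 - 6)/3 = 58/3
PS = (1/2) * Q* * (P* - P_min)
PS = (1/2) * 58/3 * (64 - 6)
PS = (1/2) * 58/3 * 58 = 1682/3

1682/3


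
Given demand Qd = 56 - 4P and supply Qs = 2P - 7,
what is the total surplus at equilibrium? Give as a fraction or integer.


Find equilibrium: 56 - 4P = 2P - 7
56 + 7 = 6P
P* = 63/6 = 21/2
Q* = 2*21/2 - 7 = 14
Inverse demand: P = 14 - Q/4, so P_max = 14
Inverse supply: P = 7/2 + Q/2, so P_min = 7/2
CS = (1/2) * 14 * (14 - 21/2) = 49/2
PS = (1/2) * 14 * (21/2 - 7/2) = 49
TS = CS + PS = 49/2 + 49 = 147/2

147/2


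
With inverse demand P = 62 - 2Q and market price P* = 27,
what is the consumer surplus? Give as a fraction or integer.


Maximum willingness to pay (at Q=0): P_max = 62
Quantity demanded at P* = 27:
Q* = (62 - 27)/2 = 35/2
CS = (1/2) * Q* * (P_max - P*)
CS = (1/2) * 35/2 * (62 - 27)
CS = (1/2) * 35/2 * 35 = 1225/4

1225/4


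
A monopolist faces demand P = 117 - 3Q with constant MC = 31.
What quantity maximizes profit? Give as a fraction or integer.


TR = P*Q = (117 - 3Q)Q = 117Q - 3Q^2
MR = dTR/dQ = 117 - 6Q
Set MR = MC:
117 - 6Q = 31
86 = 6Q
Q* = 86/6 = 43/3

43/3


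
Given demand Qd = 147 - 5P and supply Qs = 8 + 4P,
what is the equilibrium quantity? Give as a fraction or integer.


First find equilibrium price:
147 - 5P = 8 + 4P
P* = 139/9 = 139/9
Then substitute into demand:
Q* = 147 - 5 * 139/9 = 628/9

628/9


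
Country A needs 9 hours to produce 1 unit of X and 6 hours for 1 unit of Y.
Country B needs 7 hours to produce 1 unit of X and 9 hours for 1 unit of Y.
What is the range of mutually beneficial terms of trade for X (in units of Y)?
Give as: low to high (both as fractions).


Opportunity cost of X for Country A = hours_X / hours_Y = 9/6 = 3/2 units of Y
Opportunity cost of X for Country B = hours_X / hours_Y = 7/9 = 7/9 units of Y
Terms of trade must be between the two opportunity costs.
Range: 7/9 to 3/2

7/9 to 3/2


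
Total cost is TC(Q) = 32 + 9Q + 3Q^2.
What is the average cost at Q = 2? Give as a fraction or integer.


TC(2) = 32 + 9*2 + 3*2^2
TC(2) = 32 + 18 + 12 = 62
AC = TC/Q = 62/2 = 31

31


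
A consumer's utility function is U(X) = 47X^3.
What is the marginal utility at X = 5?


MU = dU/dX = 47*3*X^(3-1)
MU = 141*X^2
At X = 5:
MU = 141 * 5^2
MU = 141 * 25 = 3525

3525


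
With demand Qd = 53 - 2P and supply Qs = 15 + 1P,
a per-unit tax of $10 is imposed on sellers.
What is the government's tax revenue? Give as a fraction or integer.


With tax on sellers, new supply: Qs' = 15 + 1(P - 10)
= 5 + 1P
New equilibrium quantity:
Q_new = 21
Tax revenue = tax * Q_new = 10 * 21 = 210

210


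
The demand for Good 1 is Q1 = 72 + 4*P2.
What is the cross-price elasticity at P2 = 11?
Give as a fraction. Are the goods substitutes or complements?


dQ1/dP2 = 4
At P2 = 11: Q1 = 72 + 4*11 = 116
Exy = (dQ1/dP2)(P2/Q1) = 4 * 11 / 116 = 11/29
Since Exy > 0, the goods are substitutes.

11/29 (substitutes)


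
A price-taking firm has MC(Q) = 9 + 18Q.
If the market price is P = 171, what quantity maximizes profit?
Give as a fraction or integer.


In perfect competition, profit is maximized where P = MC.
171 = 9 + 18Q
162 = 18Q
Q* = 162/18 = 9

9


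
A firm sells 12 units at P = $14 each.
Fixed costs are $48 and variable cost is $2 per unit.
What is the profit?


Total Revenue = P * Q = 14 * 12 = $168
Total Cost = FC + VC*Q = 48 + 2*12 = $72
Profit = TR - TC = 168 - 72 = $96

$96


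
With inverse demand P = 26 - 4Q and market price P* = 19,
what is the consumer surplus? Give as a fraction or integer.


Maximum willingness to pay (at Q=0): P_max = 26
Quantity demanded at P* = 19:
Q* = (26 - 19)/4 = 7/4
CS = (1/2) * Q* * (P_max - P*)
CS = (1/2) * 7/4 * (26 - 19)
CS = (1/2) * 7/4 * 7 = 49/8

49/8


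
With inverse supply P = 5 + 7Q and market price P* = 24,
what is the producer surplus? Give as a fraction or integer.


Minimum supply price (at Q=0): P_min = 5
Quantity supplied at P* = 24:
Q* = (24 - 5)/7 = 19/7
PS = (1/2) * Q* * (P* - P_min)
PS = (1/2) * 19/7 * (24 - 5)
PS = (1/2) * 19/7 * 19 = 361/14

361/14


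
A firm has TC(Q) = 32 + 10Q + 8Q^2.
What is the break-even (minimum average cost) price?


AC(Q) = 32/Q + 10 + 8Q
To minimize: dAC/dQ = -32/Q^2 + 8 = 0
Q^2 = 32/8 = 4
Q* = 2
Min AC = 32/2 + 10 + 8*2
Min AC = 16 + 10 + 16 = 42

42


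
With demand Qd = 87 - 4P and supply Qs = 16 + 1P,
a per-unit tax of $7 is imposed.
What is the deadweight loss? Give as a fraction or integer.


Pre-tax equilibrium quantity: Q* = 151/5
Post-tax equilibrium quantity: Q_tax = 123/5
Reduction in quantity: Q* - Q_tax = 28/5
DWL = (1/2) * tax * (Q* - Q_tax)
DWL = (1/2) * 7 * 28/5 = 98/5

98/5


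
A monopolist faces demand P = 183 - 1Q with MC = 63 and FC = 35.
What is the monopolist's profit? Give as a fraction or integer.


MR = MC: 183 - 2Q = 63
Q* = 60
P* = 183 - 1*60 = 123
Profit = (P* - MC)*Q* - FC
= (123 - 63)*60 - 35
= 60*60 - 35
= 3600 - 35 = 3565

3565


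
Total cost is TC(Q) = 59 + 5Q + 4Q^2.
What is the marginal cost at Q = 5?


MC = dTC/dQ = 5 + 2*4*Q
At Q = 5:
MC = 5 + 8*5
MC = 5 + 40 = 45

45


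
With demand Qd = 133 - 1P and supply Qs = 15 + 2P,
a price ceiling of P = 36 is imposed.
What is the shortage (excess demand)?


At P = 36:
Qd = 133 - 1*36 = 97
Qs = 15 + 2*36 = 87
Shortage = Qd - Qs = 97 - 87 = 10

10


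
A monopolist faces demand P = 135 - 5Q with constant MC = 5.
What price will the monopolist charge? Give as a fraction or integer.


MR = 135 - 10Q
Set MR = MC: 135 - 10Q = 5
Q* = 13
Substitute into demand:
P* = 135 - 5*13 = 70

70


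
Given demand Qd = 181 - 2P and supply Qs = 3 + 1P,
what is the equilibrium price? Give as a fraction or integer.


At equilibrium, Qd = Qs.
181 - 2P = 3 + 1P
181 - 3 = 2P + 1P
178 = 3P
P* = 178/3 = 178/3

178/3


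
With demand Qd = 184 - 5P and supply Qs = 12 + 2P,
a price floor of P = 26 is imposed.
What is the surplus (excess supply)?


At P = 26:
Qd = 184 - 5*26 = 54
Qs = 12 + 2*26 = 64
Surplus = Qs - Qd = 64 - 54 = 10

10


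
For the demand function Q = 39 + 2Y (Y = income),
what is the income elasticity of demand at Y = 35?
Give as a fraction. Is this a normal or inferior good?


dQ/dY = 2
At Y = 35: Q = 39 + 2*35 = 109
Ey = (dQ/dY)(Y/Q) = 2 * 35 / 109 = 70/109
Since Ey > 0, this is a normal good.

70/109 (normal good)


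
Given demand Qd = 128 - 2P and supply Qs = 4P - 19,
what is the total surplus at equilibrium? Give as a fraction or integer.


Find equilibrium: 128 - 2P = 4P - 19
128 + 19 = 6P
P* = 147/6 = 49/2
Q* = 4*49/2 - 19 = 79
Inverse demand: P = 64 - Q/2, so P_max = 64
Inverse supply: P = 19/4 + Q/4, so P_min = 19/4
CS = (1/2) * 79 * (64 - 49/2) = 6241/4
PS = (1/2) * 79 * (49/2 - 19/4) = 6241/8
TS = CS + PS = 6241/4 + 6241/8 = 18723/8

18723/8


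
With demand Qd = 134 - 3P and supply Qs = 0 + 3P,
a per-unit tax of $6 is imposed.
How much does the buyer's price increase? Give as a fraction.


With a per-unit tax, the buyer's price increase depends on relative slopes.
Supply slope: d = 3, Demand slope: b = 3
Buyer's price increase = d * tax / (b + d)
= 3 * 6 / (3 + 3)
= 18 / 6 = 3

3


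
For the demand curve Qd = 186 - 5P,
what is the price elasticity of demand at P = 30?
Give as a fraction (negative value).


dQ/dP = -5
At P = 30: Q = 186 - 5*30 = 36
E = (dQ/dP)(P/Q) = (-5)(30/36) = -25/6

-25/6


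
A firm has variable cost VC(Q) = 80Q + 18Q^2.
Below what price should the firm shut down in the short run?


AVC(Q) = VC(Q)/Q = 80 + 18Q
AVC is increasing in Q, so minimum AVC is at Q -> 0+.
Min AVC = 80
The firm should shut down if P < 80.

80


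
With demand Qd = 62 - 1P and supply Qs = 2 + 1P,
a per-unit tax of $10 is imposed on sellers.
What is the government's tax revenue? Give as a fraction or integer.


With tax on sellers, new supply: Qs' = 2 + 1(P - 10)
= 1P - 8
New equilibrium quantity:
Q_new = 27
Tax revenue = tax * Q_new = 10 * 27 = 270

270


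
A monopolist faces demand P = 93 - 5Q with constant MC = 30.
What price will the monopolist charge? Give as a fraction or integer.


MR = 93 - 10Q
Set MR = MC: 93 - 10Q = 30
Q* = 63/10
Substitute into demand:
P* = 93 - 5*63/10 = 123/2

123/2


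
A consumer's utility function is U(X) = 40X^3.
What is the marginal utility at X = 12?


MU = dU/dX = 40*3*X^(3-1)
MU = 120*X^2
At X = 12:
MU = 120 * 12^2
MU = 120 * 144 = 17280

17280


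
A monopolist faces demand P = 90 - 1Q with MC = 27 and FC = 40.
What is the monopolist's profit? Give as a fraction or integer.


MR = MC: 90 - 2Q = 27
Q* = 63/2
P* = 90 - 1*63/2 = 117/2
Profit = (P* - MC)*Q* - FC
= (117/2 - 27)*63/2 - 40
= 63/2*63/2 - 40
= 3969/4 - 40 = 3809/4

3809/4


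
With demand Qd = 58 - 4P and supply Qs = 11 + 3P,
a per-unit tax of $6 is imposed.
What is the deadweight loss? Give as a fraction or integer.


Pre-tax equilibrium quantity: Q* = 218/7
Post-tax equilibrium quantity: Q_tax = 146/7
Reduction in quantity: Q* - Q_tax = 72/7
DWL = (1/2) * tax * (Q* - Q_tax)
DWL = (1/2) * 6 * 72/7 = 216/7

216/7


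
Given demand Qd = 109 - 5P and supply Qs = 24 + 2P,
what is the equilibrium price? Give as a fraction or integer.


At equilibrium, Qd = Qs.
109 - 5P = 24 + 2P
109 - 24 = 5P + 2P
85 = 7P
P* = 85/7 = 85/7

85/7


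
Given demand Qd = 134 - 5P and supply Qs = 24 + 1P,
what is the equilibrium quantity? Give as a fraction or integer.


First find equilibrium price:
134 - 5P = 24 + 1P
P* = 110/6 = 55/3
Then substitute into demand:
Q* = 134 - 5 * 55/3 = 127/3

127/3


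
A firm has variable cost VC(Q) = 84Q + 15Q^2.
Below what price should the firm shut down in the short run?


AVC(Q) = VC(Q)/Q = 84 + 15Q
AVC is increasing in Q, so minimum AVC is at Q -> 0+.
Min AVC = 84
The firm should shut down if P < 84.

84


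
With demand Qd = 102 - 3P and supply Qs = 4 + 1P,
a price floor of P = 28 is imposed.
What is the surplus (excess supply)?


At P = 28:
Qd = 102 - 3*28 = 18
Qs = 4 + 1*28 = 32
Surplus = Qs - Qd = 32 - 18 = 14

14


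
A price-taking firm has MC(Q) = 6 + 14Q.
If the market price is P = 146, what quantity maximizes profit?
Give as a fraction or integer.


In perfect competition, profit is maximized where P = MC.
146 = 6 + 14Q
140 = 14Q
Q* = 140/14 = 10

10


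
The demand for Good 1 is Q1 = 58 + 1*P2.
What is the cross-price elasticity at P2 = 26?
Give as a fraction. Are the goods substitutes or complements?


dQ1/dP2 = 1
At P2 = 26: Q1 = 58 + 1*26 = 84
Exy = (dQ1/dP2)(P2/Q1) = 1 * 26 / 84 = 13/42
Since Exy > 0, the goods are substitutes.

13/42 (substitutes)


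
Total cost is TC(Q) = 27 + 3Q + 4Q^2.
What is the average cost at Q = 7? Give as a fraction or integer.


TC(7) = 27 + 3*7 + 4*7^2
TC(7) = 27 + 21 + 196 = 244
AC = TC/Q = 244/7 = 244/7

244/7


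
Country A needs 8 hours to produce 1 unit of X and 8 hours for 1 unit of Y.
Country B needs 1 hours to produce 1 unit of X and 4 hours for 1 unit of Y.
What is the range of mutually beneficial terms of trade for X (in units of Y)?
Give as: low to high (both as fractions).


Opportunity cost of X for Country A = hours_X / hours_Y = 8/8 = 1 units of Y
Opportunity cost of X for Country B = hours_X / hours_Y = 1/4 = 1/4 units of Y
Terms of trade must be between the two opportunity costs.
Range: 1/4 to 1

1/4 to 1


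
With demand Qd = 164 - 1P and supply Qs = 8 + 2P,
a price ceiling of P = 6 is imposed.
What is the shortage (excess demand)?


At P = 6:
Qd = 164 - 1*6 = 158
Qs = 8 + 2*6 = 20
Shortage = Qd - Qs = 158 - 20 = 138

138


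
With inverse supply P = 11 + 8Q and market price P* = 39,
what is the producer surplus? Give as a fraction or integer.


Minimum supply price (at Q=0): P_min = 11
Quantity supplied at P* = 39:
Q* = (39 - 11)/8 = 7/2
PS = (1/2) * Q* * (P* - P_min)
PS = (1/2) * 7/2 * (39 - 11)
PS = (1/2) * 7/2 * 28 = 49

49


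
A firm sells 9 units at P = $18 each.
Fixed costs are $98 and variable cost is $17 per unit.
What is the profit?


Total Revenue = P * Q = 18 * 9 = $162
Total Cost = FC + VC*Q = 98 + 17*9 = $251
Profit = TR - TC = 162 - 251 = $-89

$-89


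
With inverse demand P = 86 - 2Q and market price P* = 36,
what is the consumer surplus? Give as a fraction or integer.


Maximum willingness to pay (at Q=0): P_max = 86
Quantity demanded at P* = 36:
Q* = (86 - 36)/2 = 25
CS = (1/2) * Q* * (P_max - P*)
CS = (1/2) * 25 * (86 - 36)
CS = (1/2) * 25 * 50 = 625

625


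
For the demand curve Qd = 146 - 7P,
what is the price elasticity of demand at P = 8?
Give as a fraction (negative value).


dQ/dP = -7
At P = 8: Q = 146 - 7*8 = 90
E = (dQ/dP)(P/Q) = (-7)(8/90) = -28/45

-28/45


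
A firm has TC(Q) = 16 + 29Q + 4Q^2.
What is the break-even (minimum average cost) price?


AC(Q) = 16/Q + 29 + 4Q
To minimize: dAC/dQ = -16/Q^2 + 4 = 0
Q^2 = 16/4 = 4
Q* = 2
Min AC = 16/2 + 29 + 4*2
Min AC = 8 + 29 + 8 = 45

45


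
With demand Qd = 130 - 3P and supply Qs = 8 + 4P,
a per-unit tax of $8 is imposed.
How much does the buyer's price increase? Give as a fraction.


With a per-unit tax, the buyer's price increase depends on relative slopes.
Supply slope: d = 4, Demand slope: b = 3
Buyer's price increase = d * tax / (b + d)
= 4 * 8 / (3 + 4)
= 32 / 7 = 32/7

32/7


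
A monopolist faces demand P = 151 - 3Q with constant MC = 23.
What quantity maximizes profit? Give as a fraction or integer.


TR = P*Q = (151 - 3Q)Q = 151Q - 3Q^2
MR = dTR/dQ = 151 - 6Q
Set MR = MC:
151 - 6Q = 23
128 = 6Q
Q* = 128/6 = 64/3

64/3


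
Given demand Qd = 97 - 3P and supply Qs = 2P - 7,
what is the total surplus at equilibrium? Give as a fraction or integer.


Find equilibrium: 97 - 3P = 2P - 7
97 + 7 = 5P
P* = 104/5 = 104/5
Q* = 2*104/5 - 7 = 173/5
Inverse demand: P = 97/3 - Q/3, so P_max = 97/3
Inverse supply: P = 7/2 + Q/2, so P_min = 7/2
CS = (1/2) * 173/5 * (97/3 - 104/5) = 29929/150
PS = (1/2) * 173/5 * (104/5 - 7/2) = 29929/100
TS = CS + PS = 29929/150 + 29929/100 = 29929/60

29929/60


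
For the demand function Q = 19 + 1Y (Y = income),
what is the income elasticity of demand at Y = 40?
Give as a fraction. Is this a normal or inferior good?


dQ/dY = 1
At Y = 40: Q = 19 + 1*40 = 59
Ey = (dQ/dY)(Y/Q) = 1 * 40 / 59 = 40/59
Since Ey > 0, this is a normal good.

40/59 (normal good)


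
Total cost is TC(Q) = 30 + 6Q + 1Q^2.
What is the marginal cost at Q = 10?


MC = dTC/dQ = 6 + 2*1*Q
At Q = 10:
MC = 6 + 2*10
MC = 6 + 20 = 26

26


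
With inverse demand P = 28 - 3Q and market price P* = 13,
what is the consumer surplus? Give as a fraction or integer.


Maximum willingness to pay (at Q=0): P_max = 28
Quantity demanded at P* = 13:
Q* = (28 - 13)/3 = 5
CS = (1/2) * Q* * (P_max - P*)
CS = (1/2) * 5 * (28 - 13)
CS = (1/2) * 5 * 15 = 75/2

75/2


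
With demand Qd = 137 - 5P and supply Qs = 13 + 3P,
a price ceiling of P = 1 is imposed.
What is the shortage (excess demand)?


At P = 1:
Qd = 137 - 5*1 = 132
Qs = 13 + 3*1 = 16
Shortage = Qd - Qs = 132 - 16 = 116

116


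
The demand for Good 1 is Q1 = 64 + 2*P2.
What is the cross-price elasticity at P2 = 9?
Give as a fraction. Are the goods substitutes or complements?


dQ1/dP2 = 2
At P2 = 9: Q1 = 64 + 2*9 = 82
Exy = (dQ1/dP2)(P2/Q1) = 2 * 9 / 82 = 9/41
Since Exy > 0, the goods are substitutes.

9/41 (substitutes)


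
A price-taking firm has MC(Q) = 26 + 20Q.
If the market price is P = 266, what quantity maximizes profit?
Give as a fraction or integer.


In perfect competition, profit is maximized where P = MC.
266 = 26 + 20Q
240 = 20Q
Q* = 240/20 = 12

12


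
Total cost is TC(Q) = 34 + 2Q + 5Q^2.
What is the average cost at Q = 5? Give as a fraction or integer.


TC(5) = 34 + 2*5 + 5*5^2
TC(5) = 34 + 10 + 125 = 169
AC = TC/Q = 169/5 = 169/5

169/5


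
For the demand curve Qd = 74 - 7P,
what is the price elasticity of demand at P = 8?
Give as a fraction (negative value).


dQ/dP = -7
At P = 8: Q = 74 - 7*8 = 18
E = (dQ/dP)(P/Q) = (-7)(8/18) = -28/9

-28/9


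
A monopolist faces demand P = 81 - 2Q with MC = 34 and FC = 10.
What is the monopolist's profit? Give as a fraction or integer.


MR = MC: 81 - 4Q = 34
Q* = 47/4
P* = 81 - 2*47/4 = 115/2
Profit = (P* - MC)*Q* - FC
= (115/2 - 34)*47/4 - 10
= 47/2*47/4 - 10
= 2209/8 - 10 = 2129/8

2129/8


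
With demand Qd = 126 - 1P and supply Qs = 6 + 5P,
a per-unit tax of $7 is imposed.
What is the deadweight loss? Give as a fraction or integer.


Pre-tax equilibrium quantity: Q* = 106
Post-tax equilibrium quantity: Q_tax = 601/6
Reduction in quantity: Q* - Q_tax = 35/6
DWL = (1/2) * tax * (Q* - Q_tax)
DWL = (1/2) * 7 * 35/6 = 245/12

245/12


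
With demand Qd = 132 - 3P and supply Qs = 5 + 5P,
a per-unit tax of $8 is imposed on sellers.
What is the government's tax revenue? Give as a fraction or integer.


With tax on sellers, new supply: Qs' = 5 + 5(P - 8)
= 5P - 35
New equilibrium quantity:
Q_new = 555/8
Tax revenue = tax * Q_new = 8 * 555/8 = 555

555


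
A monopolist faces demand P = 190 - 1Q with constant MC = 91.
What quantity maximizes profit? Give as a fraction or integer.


TR = P*Q = (190 - 1Q)Q = 190Q - 1Q^2
MR = dTR/dQ = 190 - 2Q
Set MR = MC:
190 - 2Q = 91
99 = 2Q
Q* = 99/2 = 99/2

99/2


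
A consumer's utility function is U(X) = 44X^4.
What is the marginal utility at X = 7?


MU = dU/dX = 44*4*X^(4-1)
MU = 176*X^3
At X = 7:
MU = 176 * 7^3
MU = 176 * 343 = 60368

60368


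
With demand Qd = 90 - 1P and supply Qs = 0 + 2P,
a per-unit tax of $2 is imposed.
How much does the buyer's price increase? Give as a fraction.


With a per-unit tax, the buyer's price increase depends on relative slopes.
Supply slope: d = 2, Demand slope: b = 1
Buyer's price increase = d * tax / (b + d)
= 2 * 2 / (1 + 2)
= 4 / 3 = 4/3

4/3


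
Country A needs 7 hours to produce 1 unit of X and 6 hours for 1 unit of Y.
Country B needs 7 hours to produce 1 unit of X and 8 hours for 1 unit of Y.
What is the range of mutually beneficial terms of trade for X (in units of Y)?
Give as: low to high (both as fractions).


Opportunity cost of X for Country A = hours_X / hours_Y = 7/6 = 7/6 units of Y
Opportunity cost of X for Country B = hours_X / hours_Y = 7/8 = 7/8 units of Y
Terms of trade must be between the two opportunity costs.
Range: 7/8 to 7/6

7/8 to 7/6


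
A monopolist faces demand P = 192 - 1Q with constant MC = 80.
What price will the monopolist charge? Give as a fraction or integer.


MR = 192 - 2Q
Set MR = MC: 192 - 2Q = 80
Q* = 56
Substitute into demand:
P* = 192 - 1*56 = 136

136


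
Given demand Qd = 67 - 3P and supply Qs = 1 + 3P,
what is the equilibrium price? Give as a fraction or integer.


At equilibrium, Qd = Qs.
67 - 3P = 1 + 3P
67 - 1 = 3P + 3P
66 = 6P
P* = 66/6 = 11

11


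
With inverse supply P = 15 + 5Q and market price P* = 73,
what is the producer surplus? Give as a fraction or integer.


Minimum supply price (at Q=0): P_min = 15
Quantity supplied at P* = 73:
Q* = (73 - 15)/5 = 58/5
PS = (1/2) * Q* * (P* - P_min)
PS = (1/2) * 58/5 * (73 - 15)
PS = (1/2) * 58/5 * 58 = 1682/5

1682/5


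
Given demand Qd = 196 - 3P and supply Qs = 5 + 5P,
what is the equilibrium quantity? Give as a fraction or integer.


First find equilibrium price:
196 - 3P = 5 + 5P
P* = 191/8 = 191/8
Then substitute into demand:
Q* = 196 - 3 * 191/8 = 995/8

995/8


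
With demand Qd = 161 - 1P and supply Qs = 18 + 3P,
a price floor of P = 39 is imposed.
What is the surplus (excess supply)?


At P = 39:
Qd = 161 - 1*39 = 122
Qs = 18 + 3*39 = 135
Surplus = Qs - Qd = 135 - 122 = 13

13


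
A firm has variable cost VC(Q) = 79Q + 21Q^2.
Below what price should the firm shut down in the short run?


AVC(Q) = VC(Q)/Q = 79 + 21Q
AVC is increasing in Q, so minimum AVC is at Q -> 0+.
Min AVC = 79
The firm should shut down if P < 79.

79


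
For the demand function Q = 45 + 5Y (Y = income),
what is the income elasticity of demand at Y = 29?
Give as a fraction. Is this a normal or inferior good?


dQ/dY = 5
At Y = 29: Q = 45 + 5*29 = 190
Ey = (dQ/dY)(Y/Q) = 5 * 29 / 190 = 29/38
Since Ey > 0, this is a normal good.

29/38 (normal good)


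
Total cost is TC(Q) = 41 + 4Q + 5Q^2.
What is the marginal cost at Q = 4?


MC = dTC/dQ = 4 + 2*5*Q
At Q = 4:
MC = 4 + 10*4
MC = 4 + 40 = 44

44


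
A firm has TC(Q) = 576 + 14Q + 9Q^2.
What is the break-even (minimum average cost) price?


AC(Q) = 576/Q + 14 + 9Q
To minimize: dAC/dQ = -576/Q^2 + 9 = 0
Q^2 = 576/9 = 64
Q* = 8
Min AC = 576/8 + 14 + 9*8
Min AC = 72 + 14 + 72 = 158

158


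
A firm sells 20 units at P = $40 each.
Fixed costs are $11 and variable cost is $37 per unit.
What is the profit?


Total Revenue = P * Q = 40 * 20 = $800
Total Cost = FC + VC*Q = 11 + 37*20 = $751
Profit = TR - TC = 800 - 751 = $49

$49


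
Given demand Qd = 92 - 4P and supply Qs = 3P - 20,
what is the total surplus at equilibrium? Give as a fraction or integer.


Find equilibrium: 92 - 4P = 3P - 20
92 + 20 = 7P
P* = 112/7 = 16
Q* = 3*16 - 20 = 28
Inverse demand: P = 23 - Q/4, so P_max = 23
Inverse supply: P = 20/3 + Q/3, so P_min = 20/3
CS = (1/2) * 28 * (23 - 16) = 98
PS = (1/2) * 28 * (16 - 20/3) = 392/3
TS = CS + PS = 98 + 392/3 = 686/3

686/3


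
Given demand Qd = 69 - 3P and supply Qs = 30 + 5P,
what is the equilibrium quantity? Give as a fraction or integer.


First find equilibrium price:
69 - 3P = 30 + 5P
P* = 39/8 = 39/8
Then substitute into demand:
Q* = 69 - 3 * 39/8 = 435/8

435/8


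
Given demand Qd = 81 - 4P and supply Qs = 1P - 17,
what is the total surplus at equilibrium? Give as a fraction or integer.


Find equilibrium: 81 - 4P = 1P - 17
81 + 17 = 5P
P* = 98/5 = 98/5
Q* = 1*98/5 - 17 = 13/5
Inverse demand: P = 81/4 - Q/4, so P_max = 81/4
Inverse supply: P = 17 + Q/1, so P_min = 17
CS = (1/2) * 13/5 * (81/4 - 98/5) = 169/200
PS = (1/2) * 13/5 * (98/5 - 17) = 169/50
TS = CS + PS = 169/200 + 169/50 = 169/40

169/40


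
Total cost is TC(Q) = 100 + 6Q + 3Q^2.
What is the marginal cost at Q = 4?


MC = dTC/dQ = 6 + 2*3*Q
At Q = 4:
MC = 6 + 6*4
MC = 6 + 24 = 30

30


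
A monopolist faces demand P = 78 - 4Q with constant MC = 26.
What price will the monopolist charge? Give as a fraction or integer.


MR = 78 - 8Q
Set MR = MC: 78 - 8Q = 26
Q* = 13/2
Substitute into demand:
P* = 78 - 4*13/2 = 52

52


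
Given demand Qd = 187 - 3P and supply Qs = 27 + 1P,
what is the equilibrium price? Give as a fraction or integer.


At equilibrium, Qd = Qs.
187 - 3P = 27 + 1P
187 - 27 = 3P + 1P
160 = 4P
P* = 160/4 = 40

40


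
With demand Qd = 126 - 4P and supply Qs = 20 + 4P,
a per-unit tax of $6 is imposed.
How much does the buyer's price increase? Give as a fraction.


With a per-unit tax, the buyer's price increase depends on relative slopes.
Supply slope: d = 4, Demand slope: b = 4
Buyer's price increase = d * tax / (b + d)
= 4 * 6 / (4 + 4)
= 24 / 8 = 3

3


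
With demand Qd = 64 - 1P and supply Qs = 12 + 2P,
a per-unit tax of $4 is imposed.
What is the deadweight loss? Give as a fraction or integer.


Pre-tax equilibrium quantity: Q* = 140/3
Post-tax equilibrium quantity: Q_tax = 44
Reduction in quantity: Q* - Q_tax = 8/3
DWL = (1/2) * tax * (Q* - Q_tax)
DWL = (1/2) * 4 * 8/3 = 16/3

16/3


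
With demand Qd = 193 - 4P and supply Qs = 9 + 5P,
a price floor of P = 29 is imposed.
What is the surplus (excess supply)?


At P = 29:
Qd = 193 - 4*29 = 77
Qs = 9 + 5*29 = 154
Surplus = Qs - Qd = 154 - 77 = 77

77


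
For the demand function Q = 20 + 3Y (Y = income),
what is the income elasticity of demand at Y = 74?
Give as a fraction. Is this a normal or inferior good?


dQ/dY = 3
At Y = 74: Q = 20 + 3*74 = 242
Ey = (dQ/dY)(Y/Q) = 3 * 74 / 242 = 111/121
Since Ey > 0, this is a normal good.

111/121 (normal good)


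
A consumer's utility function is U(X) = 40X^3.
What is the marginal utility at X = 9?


MU = dU/dX = 40*3*X^(3-1)
MU = 120*X^2
At X = 9:
MU = 120 * 9^2
MU = 120 * 81 = 9720

9720


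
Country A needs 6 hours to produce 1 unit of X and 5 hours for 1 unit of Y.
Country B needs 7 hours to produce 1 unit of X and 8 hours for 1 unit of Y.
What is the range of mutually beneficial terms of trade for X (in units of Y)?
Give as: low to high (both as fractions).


Opportunity cost of X for Country A = hours_X / hours_Y = 6/5 = 6/5 units of Y
Opportunity cost of X for Country B = hours_X / hours_Y = 7/8 = 7/8 units of Y
Terms of trade must be between the two opportunity costs.
Range: 7/8 to 6/5

7/8 to 6/5


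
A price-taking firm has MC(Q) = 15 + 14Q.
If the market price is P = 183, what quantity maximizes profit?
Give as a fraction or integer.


In perfect competition, profit is maximized where P = MC.
183 = 15 + 14Q
168 = 14Q
Q* = 168/14 = 12

12


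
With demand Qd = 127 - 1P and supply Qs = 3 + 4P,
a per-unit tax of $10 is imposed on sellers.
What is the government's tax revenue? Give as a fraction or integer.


With tax on sellers, new supply: Qs' = 3 + 4(P - 10)
= 4P - 37
New equilibrium quantity:
Q_new = 471/5
Tax revenue = tax * Q_new = 10 * 471/5 = 942

942


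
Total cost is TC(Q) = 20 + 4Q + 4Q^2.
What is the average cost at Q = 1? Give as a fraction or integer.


TC(1) = 20 + 4*1 + 4*1^2
TC(1) = 20 + 4 + 4 = 28
AC = TC/Q = 28/1 = 28

28


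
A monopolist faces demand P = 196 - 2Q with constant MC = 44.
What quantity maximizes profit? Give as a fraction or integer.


TR = P*Q = (196 - 2Q)Q = 196Q - 2Q^2
MR = dTR/dQ = 196 - 4Q
Set MR = MC:
196 - 4Q = 44
152 = 4Q
Q* = 152/4 = 38

38


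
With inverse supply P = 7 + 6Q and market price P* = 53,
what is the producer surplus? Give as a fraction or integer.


Minimum supply price (at Q=0): P_min = 7
Quantity supplied at P* = 53:
Q* = (53 - 7)/6 = 23/3
PS = (1/2) * Q* * (P* - P_min)
PS = (1/2) * 23/3 * (53 - 7)
PS = (1/2) * 23/3 * 46 = 529/3

529/3


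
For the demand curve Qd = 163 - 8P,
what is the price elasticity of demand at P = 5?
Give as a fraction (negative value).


dQ/dP = -8
At P = 5: Q = 163 - 8*5 = 123
E = (dQ/dP)(P/Q) = (-8)(5/123) = -40/123

-40/123


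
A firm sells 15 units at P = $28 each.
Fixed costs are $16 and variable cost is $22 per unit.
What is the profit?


Total Revenue = P * Q = 28 * 15 = $420
Total Cost = FC + VC*Q = 16 + 22*15 = $346
Profit = TR - TC = 420 - 346 = $74

$74


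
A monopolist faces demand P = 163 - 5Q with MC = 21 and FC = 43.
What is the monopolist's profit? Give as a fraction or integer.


MR = MC: 163 - 10Q = 21
Q* = 71/5
P* = 163 - 5*71/5 = 92
Profit = (P* - MC)*Q* - FC
= (92 - 21)*71/5 - 43
= 71*71/5 - 43
= 5041/5 - 43 = 4826/5

4826/5


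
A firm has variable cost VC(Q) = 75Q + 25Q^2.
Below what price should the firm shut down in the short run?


AVC(Q) = VC(Q)/Q = 75 + 25Q
AVC is increasing in Q, so minimum AVC is at Q -> 0+.
Min AVC = 75
The firm should shut down if P < 75.

75


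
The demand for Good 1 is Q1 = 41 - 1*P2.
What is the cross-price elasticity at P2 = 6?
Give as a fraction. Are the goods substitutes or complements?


dQ1/dP2 = -1
At P2 = 6: Q1 = 41 - 1*6 = 35
Exy = (dQ1/dP2)(P2/Q1) = -1 * 6 / 35 = -6/35
Since Exy < 0, the goods are complements.

-6/35 (complements)


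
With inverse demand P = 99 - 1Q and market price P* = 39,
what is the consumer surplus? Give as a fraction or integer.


Maximum willingness to pay (at Q=0): P_max = 99
Quantity demanded at P* = 39:
Q* = (99 - 39)/1 = 60
CS = (1/2) * Q* * (P_max - P*)
CS = (1/2) * 60 * (99 - 39)
CS = (1/2) * 60 * 60 = 1800

1800


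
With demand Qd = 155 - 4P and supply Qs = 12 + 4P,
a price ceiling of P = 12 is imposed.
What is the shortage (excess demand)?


At P = 12:
Qd = 155 - 4*12 = 107
Qs = 12 + 4*12 = 60
Shortage = Qd - Qs = 107 - 60 = 47

47


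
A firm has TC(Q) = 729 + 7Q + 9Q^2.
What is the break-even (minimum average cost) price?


AC(Q) = 729/Q + 7 + 9Q
To minimize: dAC/dQ = -729/Q^2 + 9 = 0
Q^2 = 729/9 = 81
Q* = 9
Min AC = 729/9 + 7 + 9*9
Min AC = 81 + 7 + 81 = 169

169


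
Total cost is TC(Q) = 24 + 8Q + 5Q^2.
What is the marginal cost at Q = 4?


MC = dTC/dQ = 8 + 2*5*Q
At Q = 4:
MC = 8 + 10*4
MC = 8 + 40 = 48

48


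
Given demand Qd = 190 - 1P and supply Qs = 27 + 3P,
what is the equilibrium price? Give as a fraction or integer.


At equilibrium, Qd = Qs.
190 - 1P = 27 + 3P
190 - 27 = 1P + 3P
163 = 4P
P* = 163/4 = 163/4

163/4


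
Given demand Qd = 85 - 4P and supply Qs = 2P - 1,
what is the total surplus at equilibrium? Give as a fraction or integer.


Find equilibrium: 85 - 4P = 2P - 1
85 + 1 = 6P
P* = 86/6 = 43/3
Q* = 2*43/3 - 1 = 83/3
Inverse demand: P = 85/4 - Q/4, so P_max = 85/4
Inverse supply: P = 1/2 + Q/2, so P_min = 1/2
CS = (1/2) * 83/3 * (85/4 - 43/3) = 6889/72
PS = (1/2) * 83/3 * (43/3 - 1/2) = 6889/36
TS = CS + PS = 6889/72 + 6889/36 = 6889/24

6889/24


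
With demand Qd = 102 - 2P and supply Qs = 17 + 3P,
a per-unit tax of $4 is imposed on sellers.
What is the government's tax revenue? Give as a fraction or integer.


With tax on sellers, new supply: Qs' = 17 + 3(P - 4)
= 5 + 3P
New equilibrium quantity:
Q_new = 316/5
Tax revenue = tax * Q_new = 4 * 316/5 = 1264/5

1264/5


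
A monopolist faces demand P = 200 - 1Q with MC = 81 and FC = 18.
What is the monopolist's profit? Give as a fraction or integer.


MR = MC: 200 - 2Q = 81
Q* = 119/2
P* = 200 - 1*119/2 = 281/2
Profit = (P* - MC)*Q* - FC
= (281/2 - 81)*119/2 - 18
= 119/2*119/2 - 18
= 14161/4 - 18 = 14089/4

14089/4


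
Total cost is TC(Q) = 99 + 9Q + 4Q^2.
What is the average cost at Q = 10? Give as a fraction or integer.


TC(10) = 99 + 9*10 + 4*10^2
TC(10) = 99 + 90 + 400 = 589
AC = TC/Q = 589/10 = 589/10

589/10


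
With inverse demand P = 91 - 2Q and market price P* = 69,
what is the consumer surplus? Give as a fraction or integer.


Maximum willingness to pay (at Q=0): P_max = 91
Quantity demanded at P* = 69:
Q* = (91 - 69)/2 = 11
CS = (1/2) * Q* * (P_max - P*)
CS = (1/2) * 11 * (91 - 69)
CS = (1/2) * 11 * 22 = 121

121


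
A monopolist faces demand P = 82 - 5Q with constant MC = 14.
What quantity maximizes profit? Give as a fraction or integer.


TR = P*Q = (82 - 5Q)Q = 82Q - 5Q^2
MR = dTR/dQ = 82 - 10Q
Set MR = MC:
82 - 10Q = 14
68 = 10Q
Q* = 68/10 = 34/5

34/5


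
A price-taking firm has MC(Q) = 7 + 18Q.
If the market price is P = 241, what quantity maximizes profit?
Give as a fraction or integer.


In perfect competition, profit is maximized where P = MC.
241 = 7 + 18Q
234 = 18Q
Q* = 234/18 = 13

13


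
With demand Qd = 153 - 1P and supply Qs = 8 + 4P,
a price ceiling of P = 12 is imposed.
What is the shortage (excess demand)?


At P = 12:
Qd = 153 - 1*12 = 141
Qs = 8 + 4*12 = 56
Shortage = Qd - Qs = 141 - 56 = 85

85


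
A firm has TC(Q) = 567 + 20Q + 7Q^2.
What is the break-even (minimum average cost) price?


AC(Q) = 567/Q + 20 + 7Q
To minimize: dAC/dQ = -567/Q^2 + 7 = 0
Q^2 = 567/7 = 81
Q* = 9
Min AC = 567/9 + 20 + 7*9
Min AC = 63 + 20 + 63 = 146

146


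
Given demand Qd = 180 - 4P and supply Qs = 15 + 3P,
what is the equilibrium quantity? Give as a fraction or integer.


First find equilibrium price:
180 - 4P = 15 + 3P
P* = 165/7 = 165/7
Then substitute into demand:
Q* = 180 - 4 * 165/7 = 600/7

600/7


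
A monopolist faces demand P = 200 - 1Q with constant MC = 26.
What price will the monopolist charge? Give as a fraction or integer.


MR = 200 - 2Q
Set MR = MC: 200 - 2Q = 26
Q* = 87
Substitute into demand:
P* = 200 - 1*87 = 113

113


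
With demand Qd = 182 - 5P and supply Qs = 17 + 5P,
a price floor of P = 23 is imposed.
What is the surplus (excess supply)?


At P = 23:
Qd = 182 - 5*23 = 67
Qs = 17 + 5*23 = 132
Surplus = Qs - Qd = 132 - 67 = 65

65


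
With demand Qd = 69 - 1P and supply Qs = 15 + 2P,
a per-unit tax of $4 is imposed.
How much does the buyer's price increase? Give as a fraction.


With a per-unit tax, the buyer's price increase depends on relative slopes.
Supply slope: d = 2, Demand slope: b = 1
Buyer's price increase = d * tax / (b + d)
= 2 * 4 / (1 + 2)
= 8 / 3 = 8/3

8/3


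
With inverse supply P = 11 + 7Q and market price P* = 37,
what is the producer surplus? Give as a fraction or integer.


Minimum supply price (at Q=0): P_min = 11
Quantity supplied at P* = 37:
Q* = (37 - 11)/7 = 26/7
PS = (1/2) * Q* * (P* - P_min)
PS = (1/2) * 26/7 * (37 - 11)
PS = (1/2) * 26/7 * 26 = 338/7

338/7


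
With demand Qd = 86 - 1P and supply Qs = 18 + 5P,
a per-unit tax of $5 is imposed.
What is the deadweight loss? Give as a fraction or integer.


Pre-tax equilibrium quantity: Q* = 224/3
Post-tax equilibrium quantity: Q_tax = 141/2
Reduction in quantity: Q* - Q_tax = 25/6
DWL = (1/2) * tax * (Q* - Q_tax)
DWL = (1/2) * 5 * 25/6 = 125/12

125/12


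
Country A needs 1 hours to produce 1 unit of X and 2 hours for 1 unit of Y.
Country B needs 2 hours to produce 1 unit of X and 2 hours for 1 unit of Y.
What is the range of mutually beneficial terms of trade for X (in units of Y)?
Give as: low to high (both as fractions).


Opportunity cost of X for Country A = hours_X / hours_Y = 1/2 = 1/2 units of Y
Opportunity cost of X for Country B = hours_X / hours_Y = 2/2 = 1 units of Y
Terms of trade must be between the two opportunity costs.
Range: 1/2 to 1

1/2 to 1


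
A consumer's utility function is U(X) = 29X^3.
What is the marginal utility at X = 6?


MU = dU/dX = 29*3*X^(3-1)
MU = 87*X^2
At X = 6:
MU = 87 * 6^2
MU = 87 * 36 = 3132

3132


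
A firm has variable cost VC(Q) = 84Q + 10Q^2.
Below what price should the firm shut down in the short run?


AVC(Q) = VC(Q)/Q = 84 + 10Q
AVC is increasing in Q, so minimum AVC is at Q -> 0+.
Min AVC = 84
The firm should shut down if P < 84.

84


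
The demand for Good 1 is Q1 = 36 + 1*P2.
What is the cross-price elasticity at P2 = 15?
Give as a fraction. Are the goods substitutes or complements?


dQ1/dP2 = 1
At P2 = 15: Q1 = 36 + 1*15 = 51
Exy = (dQ1/dP2)(P2/Q1) = 1 * 15 / 51 = 5/17
Since Exy > 0, the goods are substitutes.

5/17 (substitutes)


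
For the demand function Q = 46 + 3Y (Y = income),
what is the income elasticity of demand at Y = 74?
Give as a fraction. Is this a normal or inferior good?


dQ/dY = 3
At Y = 74: Q = 46 + 3*74 = 268
Ey = (dQ/dY)(Y/Q) = 3 * 74 / 268 = 111/134
Since Ey > 0, this is a normal good.

111/134 (normal good)


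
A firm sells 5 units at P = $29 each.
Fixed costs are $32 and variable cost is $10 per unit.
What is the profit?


Total Revenue = P * Q = 29 * 5 = $145
Total Cost = FC + VC*Q = 32 + 10*5 = $82
Profit = TR - TC = 145 - 82 = $63

$63


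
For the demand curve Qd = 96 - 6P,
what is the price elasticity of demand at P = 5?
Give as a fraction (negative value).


dQ/dP = -6
At P = 5: Q = 96 - 6*5 = 66
E = (dQ/dP)(P/Q) = (-6)(5/66) = -5/11

-5/11


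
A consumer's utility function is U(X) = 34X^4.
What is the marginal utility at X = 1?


MU = dU/dX = 34*4*X^(4-1)
MU = 136*X^3
At X = 1:
MU = 136 * 1^3
MU = 136 * 1 = 136

136


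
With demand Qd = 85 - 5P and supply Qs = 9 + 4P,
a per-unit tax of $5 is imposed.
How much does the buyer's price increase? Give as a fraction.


With a per-unit tax, the buyer's price increase depends on relative slopes.
Supply slope: d = 4, Demand slope: b = 5
Buyer's price increase = d * tax / (b + d)
= 4 * 5 / (5 + 4)
= 20 / 9 = 20/9

20/9


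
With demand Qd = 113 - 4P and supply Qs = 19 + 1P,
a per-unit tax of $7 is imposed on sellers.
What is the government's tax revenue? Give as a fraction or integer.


With tax on sellers, new supply: Qs' = 19 + 1(P - 7)
= 12 + 1P
New equilibrium quantity:
Q_new = 161/5
Tax revenue = tax * Q_new = 7 * 161/5 = 1127/5

1127/5


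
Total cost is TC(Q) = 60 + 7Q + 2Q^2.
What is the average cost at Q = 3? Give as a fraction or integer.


TC(3) = 60 + 7*3 + 2*3^2
TC(3) = 60 + 21 + 18 = 99
AC = TC/Q = 99/3 = 33

33


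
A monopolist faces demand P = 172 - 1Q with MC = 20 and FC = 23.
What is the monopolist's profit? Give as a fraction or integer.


MR = MC: 172 - 2Q = 20
Q* = 76
P* = 172 - 1*76 = 96
Profit = (P* - MC)*Q* - FC
= (96 - 20)*76 - 23
= 76*76 - 23
= 5776 - 23 = 5753

5753


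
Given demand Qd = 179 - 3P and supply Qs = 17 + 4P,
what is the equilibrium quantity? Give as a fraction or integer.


First find equilibrium price:
179 - 3P = 17 + 4P
P* = 162/7 = 162/7
Then substitute into demand:
Q* = 179 - 3 * 162/7 = 767/7

767/7


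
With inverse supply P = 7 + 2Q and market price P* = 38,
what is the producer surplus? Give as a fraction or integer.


Minimum supply price (at Q=0): P_min = 7
Quantity supplied at P* = 38:
Q* = (38 - 7)/2 = 31/2
PS = (1/2) * Q* * (P* - P_min)
PS = (1/2) * 31/2 * (38 - 7)
PS = (1/2) * 31/2 * 31 = 961/4

961/4
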